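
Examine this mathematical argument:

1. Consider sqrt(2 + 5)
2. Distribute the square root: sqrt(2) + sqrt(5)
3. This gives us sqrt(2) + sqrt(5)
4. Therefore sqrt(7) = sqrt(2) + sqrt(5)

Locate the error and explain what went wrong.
Step 2: Distribute the square root: sqrt(2) + sqrt(5)

Step 2 incorrectly 'distributes' the square root over addition. The square root function does not distribute: sqrt(a + b) ≠ sqrt(a) + sqrt(b). In fact, sqrt(2 + 5) = sqrt(7) ≈ 2.6458, while sqrt(2) + sqrt(5) ≈ 3.6503.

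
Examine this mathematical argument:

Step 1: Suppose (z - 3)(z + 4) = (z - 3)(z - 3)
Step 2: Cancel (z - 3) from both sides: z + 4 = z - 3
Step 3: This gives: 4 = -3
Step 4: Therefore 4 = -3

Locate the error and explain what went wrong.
Step 2: Cancel (z - 3) from both sides: z + 4 = z - 3

Step 2 cancels (z - 3) from both sides. This is only valid if (z - 3) ≠ 0, i.e., z ≠ 3. When z = 3, both sides equal zero regardless of the other factors. The correct approach requires considering z = 3 as a separate case.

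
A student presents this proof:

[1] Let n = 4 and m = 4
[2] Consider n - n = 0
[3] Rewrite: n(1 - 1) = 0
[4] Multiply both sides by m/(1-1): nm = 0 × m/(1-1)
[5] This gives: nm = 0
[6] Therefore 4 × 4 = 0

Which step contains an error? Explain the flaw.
Step 4: Multiply both sides by m/(1-1): nm = 0 × m/(1-1)

Step 4 multiplies both sides by m/(1-1). However, 1-1 = 0, so this is multiplication by m/0, which is undefined. We cannot multiply by an undefined expression.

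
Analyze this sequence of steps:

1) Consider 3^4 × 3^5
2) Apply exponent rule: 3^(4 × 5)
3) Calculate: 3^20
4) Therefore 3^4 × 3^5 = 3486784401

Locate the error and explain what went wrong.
Step 2: Apply exponent rule: 3^(4 × 5)

Step 2 incorrectly states that a^b × a^c = a^(b×c). The correct rule is a^b × a^c = a^(b+c). The actual value is 3^4 × 3^5 = 3^9 = 19683, not 3^20 = 3486784401.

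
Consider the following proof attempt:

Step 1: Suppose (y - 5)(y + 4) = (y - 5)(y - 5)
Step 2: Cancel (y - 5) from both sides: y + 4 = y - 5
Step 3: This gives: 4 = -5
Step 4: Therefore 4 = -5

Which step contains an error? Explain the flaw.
Step 2: Cancel (y - 5) from both sides: y + 4 = y - 5

Step 2 cancels (y - 5) from both sides. This is only valid if (y - 5) ≠ 0, i.e., y ≠ 5. When y = 5, both sides equal zero regardless of the other factors. The correct approach requires considering y = 5 as a separate case.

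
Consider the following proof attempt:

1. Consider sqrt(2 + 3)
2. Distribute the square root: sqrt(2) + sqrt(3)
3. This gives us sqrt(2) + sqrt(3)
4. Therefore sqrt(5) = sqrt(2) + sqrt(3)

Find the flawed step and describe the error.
Step 2: Distribute the square root: sqrt(2) + sqrt(3)

Step 2 incorrectly 'distributes' the square root over addition. The square root function does not distribute: sqrt(a + b) ≠ sqrt(a) + sqrt(b). In fact, sqrt(2 + 3) = sqrt(5) ≈ 2.2361, while sqrt(2) + sqrt(3) ≈ 3.1463.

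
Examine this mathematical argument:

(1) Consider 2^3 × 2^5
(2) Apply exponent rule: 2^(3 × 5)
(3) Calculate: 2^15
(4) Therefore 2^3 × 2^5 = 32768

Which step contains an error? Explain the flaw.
Step 2: Apply exponent rule: 2^(3 × 5)

Step 2 incorrectly states that a^b × a^c = a^(b×c). The correct rule is a^b × a^c = a^(b+c). The actual value is 2^3 × 2^5 = 2^8 = 256, not 2^15 = 32768.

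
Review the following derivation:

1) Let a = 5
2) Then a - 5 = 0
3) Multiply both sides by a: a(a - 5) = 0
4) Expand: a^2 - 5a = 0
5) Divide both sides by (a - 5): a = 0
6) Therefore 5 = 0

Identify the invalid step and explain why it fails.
Step 5: Divide both sides by (a - 5): a = 0

Step 5 divides both sides by (a - 5). However, since a = 5, we have (a - 5) = 0. Division by zero is undefined, making this step invalid.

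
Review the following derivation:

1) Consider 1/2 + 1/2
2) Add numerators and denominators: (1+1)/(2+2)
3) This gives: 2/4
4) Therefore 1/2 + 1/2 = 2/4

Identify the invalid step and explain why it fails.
Step 2: Add numerators and denominators: (1+1)/(2+2)

Step 2 incorrectly adds fractions by separately adding numerators and denominators. This is wrong. The correct method requires a common denominator: 1/2 + 1/2 = (1×2 + 1×2)/(2×2) = 4/4 = 1. The method used gives 2/4, which is different.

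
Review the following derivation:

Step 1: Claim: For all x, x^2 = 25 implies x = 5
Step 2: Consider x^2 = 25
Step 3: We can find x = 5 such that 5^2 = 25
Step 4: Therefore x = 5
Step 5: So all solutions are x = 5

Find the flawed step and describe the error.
Step 4: Therefore x = 5

Step 4 incorrectly concludes that x = 5 is the only solution. The proof shows that x = 5 is A solution (existence), but does not show it is the ONLY solution (uniqueness). In fact, x = -5 is also a solution since (-5)^2 = 25. Finding one solution doesn't prove there are no others.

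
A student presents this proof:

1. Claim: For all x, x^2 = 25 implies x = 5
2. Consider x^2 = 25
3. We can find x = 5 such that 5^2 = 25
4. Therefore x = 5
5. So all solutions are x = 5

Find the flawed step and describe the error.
Step 4: Therefore x = 5

Step 4 incorrectly concludes that x = 5 is the only solution. The proof shows that x = 5 is A solution (existence), but does not show it is the ONLY solution (uniqueness). In fact, x = -5 is also a solution since (-5)^2 = 25. Finding one solution doesn't prove there are no others.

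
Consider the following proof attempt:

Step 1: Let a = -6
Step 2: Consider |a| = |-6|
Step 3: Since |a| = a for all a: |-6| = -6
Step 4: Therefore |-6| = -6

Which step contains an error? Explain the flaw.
Step 3: Since |a| = a for all a: |-6| = -6

Step 3 incorrectly states that |a| = a for all a. The correct definition is |a| = a when a >= 0, and |a| = -a when a < 0. Since -6 < 0, we have |-6| = -(-6) = 6, not -6.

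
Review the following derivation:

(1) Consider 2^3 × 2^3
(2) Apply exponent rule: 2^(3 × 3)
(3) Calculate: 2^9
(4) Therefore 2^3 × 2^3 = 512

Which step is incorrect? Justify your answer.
Step 2: Apply exponent rule: 2^(3 × 3)

Step 2 incorrectly states that a^b × a^c = a^(b×c). The correct rule is a^b × a^c = a^(b+c). The actual value is 2^3 × 2^3 = 2^6 = 64, not 2^9 = 512.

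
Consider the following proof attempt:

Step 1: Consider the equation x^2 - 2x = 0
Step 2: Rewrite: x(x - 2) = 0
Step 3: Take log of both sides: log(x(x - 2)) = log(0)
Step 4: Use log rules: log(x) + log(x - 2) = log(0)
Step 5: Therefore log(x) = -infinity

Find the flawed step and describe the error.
Step 3: Take log of both sides: log(x(x - 2)) = log(0)

Step 3 takes the logarithm of both sides, resulting in log(0) on the right side. The logarithm is only defined for positive numbers; log(0) is undefined (approaches negative infinity). This operation is invalid.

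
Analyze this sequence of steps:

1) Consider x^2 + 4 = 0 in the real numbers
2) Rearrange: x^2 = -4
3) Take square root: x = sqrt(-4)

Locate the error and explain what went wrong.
Step 3: Take square root: x = sqrt(-4)

Step 3 takes the square root of -4, which is negative. In the real number system, the square root of a negative number is undefined. The equation x^2 + 4 = 0 has no real solutions. Square roots of negative numbers only exist in the complex numbers.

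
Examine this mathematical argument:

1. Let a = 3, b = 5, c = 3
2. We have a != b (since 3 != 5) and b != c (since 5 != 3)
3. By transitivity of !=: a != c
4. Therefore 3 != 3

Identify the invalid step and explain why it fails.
Step 3: By transitivity of !=: a != c

Step 3 incorrectly applies transitivity to the '!=' relation. Transitivity states: if a R b and b R c, then a R c. However, '!=' is not transitive. Counterexample: 3 != 5 and 5 != 3, but 3 = 3 (both equal 3). Transitivity holds for relations like <, <=, =, but not for !=.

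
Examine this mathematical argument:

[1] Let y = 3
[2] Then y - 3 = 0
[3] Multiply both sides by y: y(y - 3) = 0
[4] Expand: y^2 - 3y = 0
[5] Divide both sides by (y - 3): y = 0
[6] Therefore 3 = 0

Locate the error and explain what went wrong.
Step 5: Divide both sides by (y - 3): y = 0

Step 5 divides both sides by (y - 3). However, since y = 3, we have (y - 3) = 0. Division by zero is undefined, making this step invalid.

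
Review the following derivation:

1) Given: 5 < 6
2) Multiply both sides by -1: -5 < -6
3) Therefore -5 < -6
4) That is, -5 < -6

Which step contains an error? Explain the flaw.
Step 2: Multiply both sides by -1: -5 < -6

Step 2 multiplies both sides by -1 but fails to reverse the inequality sign. When multiplying (or dividing) an inequality by a negative number, the direction must be reversed. Since 5 < 6, we should get -5 > -6, i.e., -5 > -6.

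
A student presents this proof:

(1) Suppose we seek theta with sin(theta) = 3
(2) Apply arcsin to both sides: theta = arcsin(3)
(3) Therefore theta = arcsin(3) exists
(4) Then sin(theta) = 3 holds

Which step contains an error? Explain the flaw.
Step 2: Apply arcsin to both sides: theta = arcsin(3)

Step 2 applies arcsin to 3. However, arcsin(x) is only defined for x in [-1, 1] because sin(theta) can only produce values in that range. Since |3| > 1, arcsin(3) is undefined. There is no angle whose sine equals 3.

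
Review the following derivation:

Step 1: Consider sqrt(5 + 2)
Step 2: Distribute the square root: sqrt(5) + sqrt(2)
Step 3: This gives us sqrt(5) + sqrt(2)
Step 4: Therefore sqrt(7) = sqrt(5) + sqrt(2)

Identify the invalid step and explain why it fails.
Step 2: Distribute the square root: sqrt(5) + sqrt(2)

Step 2 incorrectly 'distributes' the square root over addition. The square root function does not distribute: sqrt(a + b) ≠ sqrt(a) + sqrt(b). In fact, sqrt(5 + 2) = sqrt(7) ≈ 2.6458, while sqrt(5) + sqrt(2) ≈ 3.6503.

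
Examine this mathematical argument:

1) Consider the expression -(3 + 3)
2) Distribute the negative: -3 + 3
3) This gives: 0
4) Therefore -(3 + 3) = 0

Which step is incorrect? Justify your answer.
Step 2: Distribute the negative: -3 + 3

Step 2 incorrectly distributes the negative sign. The correct distribution is -(3 + 3) = -3 - 3 = -6. The negative must be applied to both terms, not just the first. The error treats -(3 + 3) as -3 + 3, which equals 0 instead of -6.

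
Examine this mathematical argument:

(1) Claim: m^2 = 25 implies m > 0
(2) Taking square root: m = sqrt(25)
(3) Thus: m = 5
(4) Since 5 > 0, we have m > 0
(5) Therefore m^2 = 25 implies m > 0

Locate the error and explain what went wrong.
Step 2: Taking square root: m = sqrt(25)

Step 2 takes the square root and assumes the positive root only. The equation m^2 = 25 actually has two solutions: m = 5 and m = -5. The proof silently assumes m > 0 without justification, then uses this assumption to conclude m > 0, which is circular. The counterexample m = -5 shows the claim is false.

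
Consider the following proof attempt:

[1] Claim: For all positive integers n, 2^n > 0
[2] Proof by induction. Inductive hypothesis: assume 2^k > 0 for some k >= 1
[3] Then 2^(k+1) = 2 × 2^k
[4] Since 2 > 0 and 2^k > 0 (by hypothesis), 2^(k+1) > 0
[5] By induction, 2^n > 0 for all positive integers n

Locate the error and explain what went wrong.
Step 5: By induction, 2^n > 0 for all positive integers n

Step 5 concludes the proof by induction, but no base case was ever established. A valid induction proof requires: (1) a base case proving 2^1 > 0, and (2) an inductive step showing IF 2^k > 0 THEN 2^(k+1) > 0. Steps 2-4 correctly establish the inductive step, but without the base case the conclusion in step 5 does not follow.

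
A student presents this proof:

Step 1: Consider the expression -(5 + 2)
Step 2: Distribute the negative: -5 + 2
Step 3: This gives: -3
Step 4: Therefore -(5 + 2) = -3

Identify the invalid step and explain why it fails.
Step 2: Distribute the negative: -5 + 2

Step 2 incorrectly distributes the negative sign. The correct distribution is -(5 + 2) = -5 - 2 = -7. The negative must be applied to both terms, not just the first. The error treats -(5 + 2) as -5 + 2, which equals -3 instead of -7.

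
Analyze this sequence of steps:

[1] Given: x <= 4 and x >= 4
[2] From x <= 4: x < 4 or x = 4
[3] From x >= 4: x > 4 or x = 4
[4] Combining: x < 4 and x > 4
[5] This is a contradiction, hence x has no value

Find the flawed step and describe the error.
Step 4: Combining: x < 4 and x > 4

Step 4 incorrectly combines the conditions. From x <= 4 and x >= 4, the intersection is x = 4. The error treats the 'or' cases as 'and' requirements. The correct conclusion is that x = 4 is the unique solution, not that no solution exists.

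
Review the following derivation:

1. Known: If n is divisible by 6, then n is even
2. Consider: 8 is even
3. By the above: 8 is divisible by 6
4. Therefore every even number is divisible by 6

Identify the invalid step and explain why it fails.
Step 3: By the above: 8 is divisible by 6

Step 3 commits the fallacy of affirming the consequent. The known fact 'divisible by 6 → even' does NOT imply 'even → divisible by 6'. That would be the converse, which is false. For example, 8 is even but 8 ÷ 6 = 1.33, which is not an integer.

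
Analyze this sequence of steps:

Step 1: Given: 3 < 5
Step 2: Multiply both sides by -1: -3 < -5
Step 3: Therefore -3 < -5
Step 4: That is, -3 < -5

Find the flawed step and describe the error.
Step 2: Multiply both sides by -1: -3 < -5

Step 2 multiplies both sides by -1 but fails to reverse the inequality sign. When multiplying (or dividing) an inequality by a negative number, the direction must be reversed. Since 3 < 5, we should get -3 > -5, i.e., -3 > -5.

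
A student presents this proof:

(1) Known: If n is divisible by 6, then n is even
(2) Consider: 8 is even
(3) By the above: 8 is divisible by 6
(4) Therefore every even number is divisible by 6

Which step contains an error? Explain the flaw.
Step 3: By the above: 8 is divisible by 6

Step 3 commits the fallacy of affirming the consequent. The known fact 'divisible by 6 → even' does NOT imply 'even → divisible by 6'. That would be the converse, which is false. For example, 8 is even but 8 ÷ 6 = 1.33, which is not an integer.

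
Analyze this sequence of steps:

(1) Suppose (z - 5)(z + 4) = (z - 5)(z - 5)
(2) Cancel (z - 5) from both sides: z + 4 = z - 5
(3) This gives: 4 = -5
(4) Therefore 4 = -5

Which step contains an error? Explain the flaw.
Step 2: Cancel (z - 5) from both sides: z + 4 = z - 5

Step 2 cancels (z - 5) from both sides. This is only valid if (z - 5) ≠ 0, i.e., z ≠ 5. When z = 5, both sides equal zero regardless of the other factors. The correct approach requires considering z = 5 as a separate case.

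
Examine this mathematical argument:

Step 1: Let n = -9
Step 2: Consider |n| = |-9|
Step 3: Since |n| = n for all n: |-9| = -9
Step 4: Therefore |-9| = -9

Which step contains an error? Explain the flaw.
Step 3: Since |n| = n for all n: |-9| = -9

Step 3 incorrectly states that |n| = n for all n. The correct definition is |n| = n when n >= 0, and |n| = -n when n < 0. Since -9 < 0, we have |-9| = -(-9) = 9, not -9.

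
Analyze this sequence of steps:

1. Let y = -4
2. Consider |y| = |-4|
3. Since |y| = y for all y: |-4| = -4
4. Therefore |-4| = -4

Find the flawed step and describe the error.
Step 3: Since |y| = y for all y: |-4| = -4

Step 3 incorrectly states that |y| = y for all y. The correct definition is |y| = y when y >= 0, and |y| = -y when y < 0. Since -4 < 0, we have |-4| = -(-4) = 4, not -4.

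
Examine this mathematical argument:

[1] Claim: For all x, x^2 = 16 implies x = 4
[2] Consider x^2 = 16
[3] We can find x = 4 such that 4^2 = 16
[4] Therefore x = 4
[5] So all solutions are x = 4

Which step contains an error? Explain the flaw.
Step 4: Therefore x = 4

Step 4 incorrectly concludes that x = 4 is the only solution. The proof shows that x = 4 is A solution (existence), but does not show it is the ONLY solution (uniqueness). In fact, x = -4 is also a solution since (-4)^2 = 16. Finding one solution doesn't prove there are no others.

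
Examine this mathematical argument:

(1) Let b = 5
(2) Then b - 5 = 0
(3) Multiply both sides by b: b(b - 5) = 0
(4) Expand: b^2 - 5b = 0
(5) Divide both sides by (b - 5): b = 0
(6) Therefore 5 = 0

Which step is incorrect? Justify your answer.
Step 5: Divide both sides by (b - 5): b = 0

Step 5 divides both sides by (b - 5). However, since b = 5, we have (b - 5) = 0. Division by zero is undefined, making this step invalid.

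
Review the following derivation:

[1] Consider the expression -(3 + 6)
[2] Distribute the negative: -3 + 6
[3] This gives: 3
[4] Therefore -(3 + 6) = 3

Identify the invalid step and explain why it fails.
Step 2: Distribute the negative: -3 + 6

Step 2 incorrectly distributes the negative sign. The correct distribution is -(3 + 6) = -3 - 6 = -9. The negative must be applied to both terms, not just the first. The error treats -(3 + 6) as -3 + 6, which equals 3 instead of -9.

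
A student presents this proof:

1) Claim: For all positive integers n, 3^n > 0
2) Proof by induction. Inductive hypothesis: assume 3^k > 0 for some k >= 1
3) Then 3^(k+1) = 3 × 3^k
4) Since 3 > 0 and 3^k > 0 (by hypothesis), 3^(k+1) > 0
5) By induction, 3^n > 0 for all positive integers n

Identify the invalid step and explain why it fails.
Step 5: By induction, 3^n > 0 for all positive integers n

Step 5 concludes the proof by induction, but no base case was ever established. A valid induction proof requires: (1) a base case proving 3^1 > 0, and (2) an inductive step showing IF 3^k > 0 THEN 3^(k+1) > 0. Steps 2-4 correctly establish the inductive step, but without the base case the conclusion in step 5 does not follow.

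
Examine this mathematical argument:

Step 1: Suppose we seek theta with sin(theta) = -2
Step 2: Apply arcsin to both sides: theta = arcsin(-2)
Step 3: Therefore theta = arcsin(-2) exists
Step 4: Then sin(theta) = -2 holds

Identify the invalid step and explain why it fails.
Step 2: Apply arcsin to both sides: theta = arcsin(-2)

Step 2 applies arcsin to -2. However, arcsin(x) is only defined for x in [-1, 1] because sin(theta) can only produce values in that range. Since |-2| > 1, arcsin(-2) is undefined. There is no angle whose sine equals -2.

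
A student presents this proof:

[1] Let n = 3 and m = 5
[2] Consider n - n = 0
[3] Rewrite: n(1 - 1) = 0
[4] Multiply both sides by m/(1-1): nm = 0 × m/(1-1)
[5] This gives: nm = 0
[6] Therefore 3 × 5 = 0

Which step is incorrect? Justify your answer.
Step 4: Multiply both sides by m/(1-1): nm = 0 × m/(1-1)

Step 4 multiplies both sides by m/(1-1). However, 1-1 = 0, so this is multiplication by m/0, which is undefined. We cannot multiply by an undefined expression.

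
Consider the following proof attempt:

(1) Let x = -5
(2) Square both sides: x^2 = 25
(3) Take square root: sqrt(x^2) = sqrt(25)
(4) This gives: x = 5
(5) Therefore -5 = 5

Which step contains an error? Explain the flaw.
Step 4: This gives: x = 5

Step 4 incorrectly states that sqrt(x^2) = x. The correct identity is sqrt(x^2) = |x|. Since x = -5 < 0, we have sqrt(x^2) = |-5| = 5, not x = -5.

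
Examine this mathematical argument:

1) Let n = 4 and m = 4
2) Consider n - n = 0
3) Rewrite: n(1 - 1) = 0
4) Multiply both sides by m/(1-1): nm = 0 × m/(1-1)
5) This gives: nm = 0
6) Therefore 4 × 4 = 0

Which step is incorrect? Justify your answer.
Step 4: Multiply both sides by m/(1-1): nm = 0 × m/(1-1)

Step 4 multiplies both sides by m/(1-1). However, 1-1 = 0, so this is multiplication by m/0, which is undefined. We cannot multiply by an undefined expression.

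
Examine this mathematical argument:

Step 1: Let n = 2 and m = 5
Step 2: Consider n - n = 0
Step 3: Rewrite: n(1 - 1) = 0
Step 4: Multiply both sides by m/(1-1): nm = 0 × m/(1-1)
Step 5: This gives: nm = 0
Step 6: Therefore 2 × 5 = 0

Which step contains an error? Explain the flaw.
Step 4: Multiply both sides by m/(1-1): nm = 0 × m/(1-1)

Step 4 multiplies both sides by m/(1-1). However, 1-1 = 0, so this is multiplication by m/0, which is undefined. We cannot multiply by an undefined expression.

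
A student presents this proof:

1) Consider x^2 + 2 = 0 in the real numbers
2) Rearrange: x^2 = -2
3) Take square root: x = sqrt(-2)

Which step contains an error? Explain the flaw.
Step 3: Take square root: x = sqrt(-2)

Step 3 takes the square root of -2, which is negative. In the real number system, the square root of a negative number is undefined. The equation x^2 + 2 = 0 has no real solutions. Square roots of negative numbers only exist in the complex numbers.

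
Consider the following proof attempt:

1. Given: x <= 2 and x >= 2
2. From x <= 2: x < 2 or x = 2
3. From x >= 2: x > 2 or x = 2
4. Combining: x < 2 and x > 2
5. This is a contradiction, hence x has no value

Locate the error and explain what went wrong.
Step 4: Combining: x < 2 and x > 2

Step 4 incorrectly combines the conditions. From x <= 2 and x >= 2, the intersection is x = 2. The error treats the 'or' cases as 'and' requirements. The correct conclusion is that x = 2 is the unique solution, not that no solution exists.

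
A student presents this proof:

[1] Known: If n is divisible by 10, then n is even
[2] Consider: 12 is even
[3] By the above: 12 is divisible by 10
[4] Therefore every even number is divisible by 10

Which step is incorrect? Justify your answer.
Step 3: By the above: 12 is divisible by 10

Step 3 commits the fallacy of affirming the consequent. The known fact 'divisible by 10 → even' does NOT imply 'even → divisible by 10'. That would be the converse, which is false. For example, 12 is even but 12 ÷ 10 = 1.20, which is not an integer.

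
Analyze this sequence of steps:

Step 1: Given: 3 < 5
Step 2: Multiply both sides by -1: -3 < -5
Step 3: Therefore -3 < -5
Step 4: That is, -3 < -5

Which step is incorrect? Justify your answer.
Step 2: Multiply both sides by -1: -3 < -5

Step 2 multiplies both sides by -1 but fails to reverse the inequality sign. When multiplying (or dividing) an inequality by a negative number, the direction must be reversed. Since 3 < 5, we should get -3 > -5, i.e., -3 > -5.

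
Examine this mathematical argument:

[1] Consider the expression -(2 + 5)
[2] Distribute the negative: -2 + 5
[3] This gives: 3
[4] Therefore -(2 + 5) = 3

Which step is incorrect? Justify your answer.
Step 2: Distribute the negative: -2 + 5

Step 2 incorrectly distributes the negative sign. The correct distribution is -(2 + 5) = -2 - 5 = -7. The negative must be applied to both terms, not just the first. The error treats -(2 + 5) as -2 + 5, which equals 3 instead of -7.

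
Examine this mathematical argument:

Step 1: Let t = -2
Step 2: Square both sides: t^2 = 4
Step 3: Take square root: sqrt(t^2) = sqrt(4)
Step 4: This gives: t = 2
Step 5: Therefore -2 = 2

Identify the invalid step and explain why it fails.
Step 4: This gives: t = 2

Step 4 incorrectly states that sqrt(t^2) = t. The correct identity is sqrt(t^2) = |t|. Since t = -2 < 0, we have sqrt(t^2) = |-2| = 2, not t = -2.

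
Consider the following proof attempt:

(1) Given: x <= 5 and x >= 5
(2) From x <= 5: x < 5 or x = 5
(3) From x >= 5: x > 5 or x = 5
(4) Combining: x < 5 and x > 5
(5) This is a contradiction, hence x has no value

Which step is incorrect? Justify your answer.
Step 4: Combining: x < 5 and x > 5

Step 4 incorrectly combines the conditions. From x <= 5 and x >= 5, the intersection is x = 5. The error treats the 'or' cases as 'and' requirements. The correct conclusion is that x = 5 is the unique solution, not that no solution exists.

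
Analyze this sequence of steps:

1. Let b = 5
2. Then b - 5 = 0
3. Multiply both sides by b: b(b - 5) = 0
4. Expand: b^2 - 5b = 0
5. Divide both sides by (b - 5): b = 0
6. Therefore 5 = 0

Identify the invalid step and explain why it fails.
Step 5: Divide both sides by (b - 5): b = 0

Step 5 divides both sides by (b - 5). However, since b = 5, we have (b - 5) = 0. Division by zero is undefined, making this step invalid.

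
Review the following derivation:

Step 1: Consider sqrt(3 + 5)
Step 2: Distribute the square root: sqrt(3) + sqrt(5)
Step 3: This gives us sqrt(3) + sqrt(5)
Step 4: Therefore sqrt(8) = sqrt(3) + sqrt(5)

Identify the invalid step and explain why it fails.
Step 2: Distribute the square root: sqrt(3) + sqrt(5)

Step 2 incorrectly 'distributes' the square root over addition. The square root function does not distribute: sqrt(a + b) ≠ sqrt(a) + sqrt(b). In fact, sqrt(3 + 5) = sqrt(8) ≈ 2.8284, while sqrt(3) + sqrt(5) ≈ 3.9681.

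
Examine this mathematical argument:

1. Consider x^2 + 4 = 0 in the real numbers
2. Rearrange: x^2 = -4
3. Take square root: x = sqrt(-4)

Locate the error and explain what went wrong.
Step 3: Take square root: x = sqrt(-4)

Step 3 takes the square root of -4, which is negative. In the real number system, the square root of a negative number is undefined. The equation x^2 + 4 = 0 has no real solutions. Square roots of negative numbers only exist in the complex numbers.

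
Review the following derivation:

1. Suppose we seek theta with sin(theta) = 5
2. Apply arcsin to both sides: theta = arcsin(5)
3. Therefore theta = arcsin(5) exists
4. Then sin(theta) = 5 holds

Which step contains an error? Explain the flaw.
Step 2: Apply arcsin to both sides: theta = arcsin(5)

Step 2 applies arcsin to 5. However, arcsin(x) is only defined for x in [-1, 1] because sin(theta) can only produce values in that range. Since |5| > 1, arcsin(5) is undefined. There is no angle whose sine equals 5.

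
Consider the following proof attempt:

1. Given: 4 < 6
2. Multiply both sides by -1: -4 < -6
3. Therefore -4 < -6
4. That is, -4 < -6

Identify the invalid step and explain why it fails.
Step 2: Multiply both sides by -1: -4 < -6

Step 2 multiplies both sides by -1 but fails to reverse the inequality sign. When multiplying (or dividing) an inequality by a negative number, the direction must be reversed. Since 4 < 6, we should get -4 > -6, i.e., -4 > -6.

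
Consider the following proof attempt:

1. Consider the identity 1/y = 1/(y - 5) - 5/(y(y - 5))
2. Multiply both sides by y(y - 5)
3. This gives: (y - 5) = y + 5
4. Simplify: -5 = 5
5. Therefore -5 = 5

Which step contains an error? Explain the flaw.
Step 3: This gives: (y - 5) = y + 5

Step 3 makes a sign error when clearing denominators. Multiplying -5/(y(y - 5)) by y(y - 5) gives -5, not +5. The correct result is (y - 5) = y - 5, which is trivially true, not (y - 5) = y + 5. (Step 1 is a valid identity: 1/(y - 5) - 5/(y(y - 5)) = (y - 5)/(y(y - 5)) = 1/y.)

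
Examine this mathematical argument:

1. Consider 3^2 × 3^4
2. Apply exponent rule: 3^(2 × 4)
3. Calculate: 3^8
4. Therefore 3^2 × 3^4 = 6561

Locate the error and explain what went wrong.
Step 2: Apply exponent rule: 3^(2 × 4)

Step 2 incorrectly states that a^b × a^c = a^(b×c). The correct rule is a^b × a^c = a^(b+c). The actual value is 3^2 × 3^4 = 3^6 = 729, not 3^8 = 6561.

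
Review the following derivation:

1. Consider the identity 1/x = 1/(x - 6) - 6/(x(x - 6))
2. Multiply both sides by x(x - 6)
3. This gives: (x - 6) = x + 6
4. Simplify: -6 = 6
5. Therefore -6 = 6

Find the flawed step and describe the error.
Step 3: This gives: (x - 6) = x + 6

Step 3 makes a sign error when clearing denominators. Multiplying -6/(x(x - 6)) by x(x - 6) gives -6, not +6. The correct result is (x - 6) = x - 6, which is trivially true, not (x - 6) = x + 6. (Step 1 is a valid identity: 1/(x - 6) - 6/(x(x - 6)) = (x - 6)/(x(x - 6)) = 1/x.)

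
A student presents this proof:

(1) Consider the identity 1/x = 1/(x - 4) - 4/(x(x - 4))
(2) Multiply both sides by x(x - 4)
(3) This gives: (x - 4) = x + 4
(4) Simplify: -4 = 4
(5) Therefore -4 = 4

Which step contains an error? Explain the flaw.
Step 3: This gives: (x - 4) = x + 4

Step 3 makes a sign error when clearing denominators. Multiplying -4/(x(x - 4)) by x(x - 4) gives -4, not +4. The correct result is (x - 4) = x - 4, which is trivially true, not (x - 4) = x + 4. (Step 1 is a valid identity: 1/(x - 4) - 4/(x(x - 4)) = (x - 4)/(x(x - 4)) = 1/x.)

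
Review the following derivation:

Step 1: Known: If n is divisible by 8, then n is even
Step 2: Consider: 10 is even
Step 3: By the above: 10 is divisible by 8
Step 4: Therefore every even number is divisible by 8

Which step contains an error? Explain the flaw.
Step 3: By the above: 10 is divisible by 8

Step 3 commits the fallacy of affirming the consequent. The known fact 'divisible by 8 → even' does NOT imply 'even → divisible by 8'. That would be the converse, which is false. For example, 10 is even but 10 ÷ 8 = 1.25, which is not an integer.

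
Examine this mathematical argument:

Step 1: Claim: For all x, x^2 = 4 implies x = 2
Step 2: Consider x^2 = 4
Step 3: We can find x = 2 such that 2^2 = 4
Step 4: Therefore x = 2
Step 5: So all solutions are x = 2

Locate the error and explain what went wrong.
Step 4: Therefore x = 2

Step 4 incorrectly concludes that x = 2 is the only solution. The proof shows that x = 2 is A solution (existence), but does not show it is the ONLY solution (uniqueness). In fact, x = -2 is also a solution since (-2)^2 = 4. Finding one solution doesn't prove there are no others.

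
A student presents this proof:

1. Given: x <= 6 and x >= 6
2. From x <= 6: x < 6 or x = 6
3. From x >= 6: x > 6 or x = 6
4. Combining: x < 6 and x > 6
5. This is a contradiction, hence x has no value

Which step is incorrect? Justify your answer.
Step 4: Combining: x < 6 and x > 6

Step 4 incorrectly combines the conditions. From x <= 6 and x >= 6, the intersection is x = 6. The error treats the 'or' cases as 'and' requirements. The correct conclusion is that x = 6 is the unique solution, not that no solution exists.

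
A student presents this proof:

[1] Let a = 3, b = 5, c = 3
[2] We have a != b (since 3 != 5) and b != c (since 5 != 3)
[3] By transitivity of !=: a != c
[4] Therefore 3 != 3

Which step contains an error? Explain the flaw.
Step 3: By transitivity of !=: a != c

Step 3 incorrectly applies transitivity to the '!=' relation. Transitivity states: if a R b and b R c, then a R c. However, '!=' is not transitive. Counterexample: 3 != 5 and 5 != 3, but 3 = 3 (both equal 3). Transitivity holds for relations like <, <=, =, but not for !=.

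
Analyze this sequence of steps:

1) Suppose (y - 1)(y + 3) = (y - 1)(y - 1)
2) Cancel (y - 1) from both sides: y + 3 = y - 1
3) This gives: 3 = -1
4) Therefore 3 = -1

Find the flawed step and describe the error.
Step 2: Cancel (y - 1) from both sides: y + 3 = y - 1

Step 2 cancels (y - 1) from both sides. This is only valid if (y - 1) ≠ 0, i.e., y ≠ 1. When y = 1, both sides equal zero regardless of the other factors. The correct approach requires considering y = 1 as a separate case.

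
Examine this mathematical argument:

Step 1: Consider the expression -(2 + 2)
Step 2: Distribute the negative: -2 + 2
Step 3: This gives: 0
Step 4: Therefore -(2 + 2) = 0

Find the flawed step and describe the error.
Step 2: Distribute the negative: -2 + 2

Step 2 incorrectly distributes the negative sign. The correct distribution is -(2 + 2) = -2 - 2 = -4. The negative must be applied to both terms, not just the first. The error treats -(2 + 2) as -2 + 2, which equals 0 instead of -4.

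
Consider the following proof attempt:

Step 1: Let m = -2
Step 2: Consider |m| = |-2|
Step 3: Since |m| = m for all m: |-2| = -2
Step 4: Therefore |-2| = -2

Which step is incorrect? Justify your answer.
Step 3: Since |m| = m for all m: |-2| = -2

Step 3 incorrectly states that |m| = m for all m. The correct definition is |m| = m when m >= 0, and |m| = -m when m < 0. Since -2 < 0, we have |-2| = -(-2) = 2, not -2.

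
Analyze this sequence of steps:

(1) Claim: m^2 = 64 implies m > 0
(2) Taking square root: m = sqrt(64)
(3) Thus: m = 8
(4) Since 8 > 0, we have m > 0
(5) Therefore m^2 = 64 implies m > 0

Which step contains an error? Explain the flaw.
Step 2: Taking square root: m = sqrt(64)

Step 2 takes the square root and assumes the positive root only. The equation m^2 = 64 actually has two solutions: m = 8 and m = -8. The proof silently assumes m > 0 without justification, then uses this assumption to conclude m > 0, which is circular. The counterexample m = -8 shows the claim is false.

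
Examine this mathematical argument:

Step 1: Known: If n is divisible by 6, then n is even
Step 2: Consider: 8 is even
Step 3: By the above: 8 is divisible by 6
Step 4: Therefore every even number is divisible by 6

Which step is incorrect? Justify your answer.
Step 3: By the above: 8 is divisible by 6

Step 3 commits the fallacy of affirming the consequent. The known fact 'divisible by 6 → even' does NOT imply 'even → divisible by 6'. That would be the converse, which is false. For example, 8 is even but 8 ÷ 6 = 1.33, which is not an integer.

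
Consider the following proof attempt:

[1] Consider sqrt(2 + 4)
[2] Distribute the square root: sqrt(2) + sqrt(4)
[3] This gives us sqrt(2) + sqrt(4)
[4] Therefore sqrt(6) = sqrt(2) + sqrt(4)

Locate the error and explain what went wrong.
Step 2: Distribute the square root: sqrt(2) + sqrt(4)

Step 2 incorrectly 'distributes' the square root over addition. The square root function does not distribute: sqrt(a + b) ≠ sqrt(a) + sqrt(b). In fact, sqrt(2 + 4) = sqrt(6) ≈ 2.4495, while sqrt(2) + sqrt(4) ≈ 3.4142.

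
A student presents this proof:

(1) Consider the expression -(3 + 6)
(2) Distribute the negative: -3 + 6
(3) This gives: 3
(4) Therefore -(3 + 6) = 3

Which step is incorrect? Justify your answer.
Step 2: Distribute the negative: -3 + 6

Step 2 incorrectly distributes the negative sign. The correct distribution is -(3 + 6) = -3 - 6 = -9. The negative must be applied to both terms, not just the first. The error treats -(3 + 6) as -3 + 6, which equals 3 instead of -9.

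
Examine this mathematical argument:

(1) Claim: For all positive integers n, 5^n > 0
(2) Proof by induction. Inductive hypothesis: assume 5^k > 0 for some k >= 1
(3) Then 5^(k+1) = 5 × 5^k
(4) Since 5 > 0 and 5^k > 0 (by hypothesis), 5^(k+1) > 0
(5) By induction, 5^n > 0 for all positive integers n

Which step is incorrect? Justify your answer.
Step 5: By induction, 5^n > 0 for all positive integers n

Step 5 concludes the proof by induction, but no base case was ever established. A valid induction proof requires: (1) a base case proving 5^1 > 0, and (2) an inductive step showing IF 5^k > 0 THEN 5^(k+1) > 0. Steps 2-4 correctly establish the inductive step, but without the base case the conclusion in step 5 does not follow.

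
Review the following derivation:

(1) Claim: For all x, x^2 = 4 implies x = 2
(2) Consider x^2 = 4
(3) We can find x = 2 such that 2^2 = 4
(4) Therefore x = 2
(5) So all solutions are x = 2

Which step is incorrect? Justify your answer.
Step 4: Therefore x = 2

Step 4 incorrectly concludes that x = 2 is the only solution. The proof shows that x = 2 is A solution (existence), but does not show it is the ONLY solution (uniqueness). In fact, x = -2 is also a solution since (-2)^2 = 4. Finding one solution doesn't prove there are no others.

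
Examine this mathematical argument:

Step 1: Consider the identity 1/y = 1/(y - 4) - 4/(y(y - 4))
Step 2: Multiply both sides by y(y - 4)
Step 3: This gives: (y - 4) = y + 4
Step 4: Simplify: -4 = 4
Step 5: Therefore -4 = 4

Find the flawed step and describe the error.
Step 3: This gives: (y - 4) = y + 4

Step 3 makes a sign error when clearing denominators. Multiplying -4/(y(y - 4)) by y(y - 4) gives -4, not +4. The correct result is (y - 4) = y - 4, which is trivially true, not (y - 4) = y + 4. (Step 1 is a valid identity: 1/(y - 4) - 4/(y(y - 4)) = (y - 4)/(y(y - 4)) = 1/y.)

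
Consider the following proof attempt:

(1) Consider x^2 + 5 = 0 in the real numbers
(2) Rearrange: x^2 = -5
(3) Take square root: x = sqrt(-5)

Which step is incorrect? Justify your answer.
Step 3: Take square root: x = sqrt(-5)

Step 3 takes the square root of -5, which is negative. In the real number system, the square root of a negative number is undefined. The equation x^2 + 5 = 0 has no real solutions. Square roots of negative numbers only exist in the complex numbers.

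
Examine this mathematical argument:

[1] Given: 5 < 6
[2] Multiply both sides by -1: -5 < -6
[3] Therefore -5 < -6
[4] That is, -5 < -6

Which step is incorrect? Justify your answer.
Step 2: Multiply both sides by -1: -5 < -6

Step 2 multiplies both sides by -1 but fails to reverse the inequality sign. When multiplying (or dividing) an inequality by a negative number, the direction must be reversed. Since 5 < 6, we should get -5 > -6, i.e., -5 > -6.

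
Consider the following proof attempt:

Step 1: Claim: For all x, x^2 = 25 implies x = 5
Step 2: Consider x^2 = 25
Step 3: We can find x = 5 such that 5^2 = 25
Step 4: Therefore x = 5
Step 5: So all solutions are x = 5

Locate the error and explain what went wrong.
Step 4: Therefore x = 5

Step 4 incorrectly concludes that x = 5 is the only solution. The proof shows that x = 5 is A solution (existence), but does not show it is the ONLY solution (uniqueness). In fact, x = -5 is also a solution since (-5)^2 = 25. Finding one solution doesn't prove there are no others.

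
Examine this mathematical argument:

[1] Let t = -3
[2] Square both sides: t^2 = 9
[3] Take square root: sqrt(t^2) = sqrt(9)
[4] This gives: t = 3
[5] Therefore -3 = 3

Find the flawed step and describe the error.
Step 4: This gives: t = 3

Step 4 incorrectly states that sqrt(t^2) = t. The correct identity is sqrt(t^2) = |t|. Since t = -3 < 0, we have sqrt(t^2) = |-3| = 3, not t = -3.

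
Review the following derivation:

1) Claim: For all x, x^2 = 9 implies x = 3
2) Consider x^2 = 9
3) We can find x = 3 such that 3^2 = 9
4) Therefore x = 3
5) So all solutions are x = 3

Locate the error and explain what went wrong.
Step 4: Therefore x = 3

Step 4 incorrectly concludes that x = 3 is the only solution. The proof shows that x = 3 is A solution (existence), but does not show it is the ONLY solution (uniqueness). In fact, x = -3 is also a solution since (-3)^2 = 9. Finding one solution doesn't prove there are no others.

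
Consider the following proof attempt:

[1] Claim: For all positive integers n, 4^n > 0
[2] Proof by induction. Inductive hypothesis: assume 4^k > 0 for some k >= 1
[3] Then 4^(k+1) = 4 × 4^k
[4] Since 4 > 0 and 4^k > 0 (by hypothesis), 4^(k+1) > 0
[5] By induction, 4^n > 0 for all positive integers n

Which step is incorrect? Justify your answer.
Step 5: By induction, 4^n > 0 for all positive integers n

Step 5 concludes the proof by induction, but no base case was ever established. A valid induction proof requires: (1) a base case proving 4^1 > 0, and (2) an inductive step showing IF 4^k > 0 THEN 4^(k+1) > 0. Steps 2-4 correctly establish the inductive step, but without the base case the conclusion in step 5 does not follow.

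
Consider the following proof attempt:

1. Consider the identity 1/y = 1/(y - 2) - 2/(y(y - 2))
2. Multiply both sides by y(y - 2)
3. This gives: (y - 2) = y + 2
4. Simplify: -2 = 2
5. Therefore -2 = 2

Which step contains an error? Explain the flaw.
Step 3: This gives: (y - 2) = y + 2

Step 3 makes a sign error when clearing denominators. Multiplying -2/(y(y - 2)) by y(y - 2) gives -2, not +2. The correct result is (y - 2) = y - 2, which is trivially true, not (y - 2) = y + 2. (Step 1 is a valid identity: 1/(y - 2) - 2/(y(y - 2)) = (y - 2)/(y(y - 2)) = 1/y.)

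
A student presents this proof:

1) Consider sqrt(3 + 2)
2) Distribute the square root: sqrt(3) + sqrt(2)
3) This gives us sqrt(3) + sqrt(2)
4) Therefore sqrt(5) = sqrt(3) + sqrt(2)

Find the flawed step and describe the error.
Step 2: Distribute the square root: sqrt(3) + sqrt(2)

Step 2 incorrectly 'distributes' the square root over addition. The square root function does not distribute: sqrt(a + b) ≠ sqrt(a) + sqrt(b). In fact, sqrt(3 + 2) = sqrt(5) ≈ 2.2361, while sqrt(3) + sqrt(2) ≈ 3.1463.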